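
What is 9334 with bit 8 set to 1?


9334 | (1 << 8) = 9334 | 256 = 9590

9590


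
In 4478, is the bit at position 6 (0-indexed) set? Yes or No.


0b1000101111110, bit 6 = 1. Yes

Yes


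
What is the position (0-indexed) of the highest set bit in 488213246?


0b11101000110011000101011111110. Highest set bit at position 28

28


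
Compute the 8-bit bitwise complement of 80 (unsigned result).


~0b1010000 = 0b10101111 = 175 (8-bit unsigned)

175


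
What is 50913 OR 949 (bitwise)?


0b1100011011100001 | 0b1110110101 = 0b1100011111110101 = 51189

51189


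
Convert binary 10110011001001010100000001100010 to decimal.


10110011001001010100000001100010 in decimal = 3005562978

3005562978


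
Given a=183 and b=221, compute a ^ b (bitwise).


183 ^ 221 = 106

106


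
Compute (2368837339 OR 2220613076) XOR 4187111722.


Step 1: 2368837339 | 2220613076 = 2373705695
Step 2: 2373705695 ^ 4187111722 = 1961467637

1961467637


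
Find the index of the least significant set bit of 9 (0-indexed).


0b1001. Lowest set bit at position 0

0


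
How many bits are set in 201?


0b11001001 has 4 set bits

4


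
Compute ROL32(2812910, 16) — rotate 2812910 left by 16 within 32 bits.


Rotate 0b1010101110101111101110 left by 16 (32-bit) = 0b11101011111011100000000000101010 = 3958243370

3958243370


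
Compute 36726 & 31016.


0b1000111101110110 & 0b111100100101000 = 0b100100100000 = 2336

2336


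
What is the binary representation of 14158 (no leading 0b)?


14158 = 11011101001110 in binary

11011101001110


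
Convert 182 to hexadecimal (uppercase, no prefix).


182 = B6 hex

B6


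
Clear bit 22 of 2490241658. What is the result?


2490241658 & ~(1 << 22) = 2486047354

2486047354


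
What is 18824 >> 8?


0b100100110001000 >> 8 = 0b1001001 = 73

73


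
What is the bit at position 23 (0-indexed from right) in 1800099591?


0b1101011010010110101011100000111, position 23 = 0

0


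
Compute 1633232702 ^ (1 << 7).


1633232702 ^ (1 << 7) = 1633232702 ^ 128 = 1633232830

1633232830


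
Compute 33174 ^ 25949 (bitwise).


0b1000000110010110 ^ 0b110010101011101 = 0b1110010011001011 = 58571

58571


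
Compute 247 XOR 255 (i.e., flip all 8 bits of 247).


247 ^ 255 = 8

8


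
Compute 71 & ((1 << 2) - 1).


71 & 3 = 3

3


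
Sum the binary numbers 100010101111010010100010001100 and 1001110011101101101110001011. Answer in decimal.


100010101111010010100010001100 + 1001110011101101101110001011 = 101100100011000000010000010111 = 747373591

747373591


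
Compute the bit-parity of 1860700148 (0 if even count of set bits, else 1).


0b1101110111010000000011111110100 has 17 ones => parity 1

1


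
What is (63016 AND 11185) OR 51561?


Step 1: 63016 & 11185 = 8736
Step 2: 8736 | 51561 = 60265

60265


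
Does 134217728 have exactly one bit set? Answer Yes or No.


0b1000000000000000000000000000. Only one bit set => Yes

Yes


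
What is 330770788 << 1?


0b10011101101110010100101100100 << 1 = 0b100111011011100101001011001000 = 661541576

661541576


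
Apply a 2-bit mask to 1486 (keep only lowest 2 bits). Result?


1486 & 3 = 2

2


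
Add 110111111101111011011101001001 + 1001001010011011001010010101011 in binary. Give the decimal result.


110111111101111011011101001001 + 1001001010011011001010010101011 = 10000001010001010100101111110100 = 2168802292

2168802292


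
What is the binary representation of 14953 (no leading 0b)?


14953 = 11101001101001 in binary

11101001101001


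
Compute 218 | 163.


0b11011010 | 0b10100011 = 0b11111011 = 251

251


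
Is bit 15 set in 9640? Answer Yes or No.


0b10010110101000, bit 15 = 0. No

No


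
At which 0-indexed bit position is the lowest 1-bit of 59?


0b111011. Lowest set bit at position 0

0


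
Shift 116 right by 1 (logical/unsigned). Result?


0b1110100 >> 1 = 0b111010 = 58

58


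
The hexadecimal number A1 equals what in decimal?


A1 hex = 161 decimal

161


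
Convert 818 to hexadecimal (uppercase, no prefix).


818 = 332 hex

332


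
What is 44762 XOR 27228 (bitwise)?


0b1010111011011010 ^ 0b110101001011100 = 0b1100010010000110 = 50310

50310


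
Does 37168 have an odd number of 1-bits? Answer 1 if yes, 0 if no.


0b1001000100110000 has 5 ones => parity 1

1


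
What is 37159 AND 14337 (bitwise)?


0b1001000100100111 & 0b11100000000001 = 0b1000000000001 = 4097

4097


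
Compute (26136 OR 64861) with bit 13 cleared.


Step 1: 26136 | 64861 = 65373
Step 2: 65373 & ~(1 << 13) = 57181

57181


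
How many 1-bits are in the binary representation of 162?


0b10100010 has 3 set bits

3


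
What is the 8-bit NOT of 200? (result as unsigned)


~0b11001000 = 0b110111 = 55 (8-bit unsigned)

55


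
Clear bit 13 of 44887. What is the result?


44887 & ~(1 << 13) = 36695

36695


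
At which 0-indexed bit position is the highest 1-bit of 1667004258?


0b1100011010111000111011101100010. Highest set bit at position 30

30


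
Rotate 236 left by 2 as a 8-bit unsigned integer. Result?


Rotate 0b11101100 left by 2 (8-bit) = 0b10110011 = 179

179


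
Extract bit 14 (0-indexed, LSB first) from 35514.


0b1000101010111010, position 14 = 0

0


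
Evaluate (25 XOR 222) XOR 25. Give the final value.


Step 1: 25 ^ 222 = 199
Step 2: 199 ^ 25 = 222

222


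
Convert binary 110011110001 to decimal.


110011110001 in decimal = 3313

3313


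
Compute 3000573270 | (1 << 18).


3000573270 | (1 << 18) = 3000573270 | 262144 = 3000835414

3000835414


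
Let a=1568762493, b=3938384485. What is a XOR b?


1568762493 ^ 3938384485 = 3074396184

3074396184


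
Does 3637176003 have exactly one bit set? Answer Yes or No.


0b11011000110010101110011011000011. Multiple bits set => No

No


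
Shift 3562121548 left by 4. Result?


0b11010100010100011010100101001100 << 4 = 0b110101000101000110101001010011000000 = 56993944768

56993944768


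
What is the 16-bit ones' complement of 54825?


54825 ^ 65535 = 10710

10710


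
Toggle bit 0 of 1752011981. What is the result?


1752011981 ^ (1 << 0) = 1752011981 ^ 1 = 1752011980

1752011980


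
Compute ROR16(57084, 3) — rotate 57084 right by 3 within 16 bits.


Rotate 0b1101111011111100 right by 3 (16-bit) = 0b1001101111011111 = 39903

39903


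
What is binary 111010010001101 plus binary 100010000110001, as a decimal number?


111010010001101 + 100010000110001 = 1011100010111110 = 47294

47294


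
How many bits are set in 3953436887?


0b11101011101001001010100011010111 has 18 set bits

18


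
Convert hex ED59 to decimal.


ED59 hex = 60761 decimal

60761


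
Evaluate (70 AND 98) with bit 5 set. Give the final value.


Step 1: 70 & 98 = 66
Step 2: 66 | (1 << 5) = 66 | 32 = 98

98


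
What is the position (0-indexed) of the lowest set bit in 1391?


0b10101101111. Lowest set bit at position 0

0


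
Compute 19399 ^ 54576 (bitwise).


0b100101111000111 ^ 0b1101010100110000 = 0b1001111011110111 = 40695

40695


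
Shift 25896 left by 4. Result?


0b110010100101000 << 4 = 0b1100101001010000000 = 414336

414336


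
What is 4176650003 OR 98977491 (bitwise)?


0b11111000111100101001111100010011 | 0b101111001100100011011010011 = 0b11111101111101101101111111010011 = 4260814803

4260814803


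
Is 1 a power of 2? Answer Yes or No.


0b1. Only one bit set => Yes

Yes


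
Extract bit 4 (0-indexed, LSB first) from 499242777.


0b11101110000011101011100011001, position 4 = 1

1


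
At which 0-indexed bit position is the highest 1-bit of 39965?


0b1001110000011101. Highest set bit at position 15

15


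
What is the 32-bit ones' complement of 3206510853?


3206510853 ^ 4294967295 = 1088456442

1088456442


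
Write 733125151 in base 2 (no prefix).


733125151 = 101011101100101001101000011111 in binary

101011101100101001101000011111


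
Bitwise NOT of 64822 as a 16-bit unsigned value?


~0b1111110100110110 = 0b1011001001 = 713 (16-bit unsigned)

713


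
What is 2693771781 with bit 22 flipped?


2693771781 ^ (1 << 22) = 2693771781 ^ 4194304 = 2697966085

2697966085


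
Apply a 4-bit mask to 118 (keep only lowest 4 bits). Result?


118 & 15 = 6

6


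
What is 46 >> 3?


0b101110 >> 3 = 0b101 = 5

5


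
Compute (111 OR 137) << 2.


Step 1: 111 | 137 = 239
Step 2: 239 << 2 = 956

956


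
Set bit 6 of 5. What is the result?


5 | (1 << 6) = 5 | 64 = 69

69


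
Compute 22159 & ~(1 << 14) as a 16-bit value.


22159 & ~(1 << 14) = 5775

5775


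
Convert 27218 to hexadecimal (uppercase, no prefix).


27218 = 6A52 hex

6A52


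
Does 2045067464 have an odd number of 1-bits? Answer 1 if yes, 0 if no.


0b1111001111001010100000011001000 has 14 ones => parity 0

0


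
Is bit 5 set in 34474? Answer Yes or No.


0b1000011010101010, bit 5 = 1. Yes

Yes


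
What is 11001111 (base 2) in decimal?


11001111 in decimal = 207

207


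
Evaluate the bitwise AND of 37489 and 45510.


0b1001001001110001 & 0b1011000111000110 = 0b1001000001000000 = 36928

36928


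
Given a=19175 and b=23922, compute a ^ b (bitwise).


19175 ^ 23922 = 6037

6037


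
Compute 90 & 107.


0b1011010 & 0b1101011 = 0b1001010 = 74

74


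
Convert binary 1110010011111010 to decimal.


1110010011111010 in decimal = 58618

58618


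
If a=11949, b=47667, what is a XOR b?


11949 ^ 47667 = 38046

38046


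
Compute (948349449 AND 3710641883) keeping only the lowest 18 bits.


Step 1: 948349449 & 3710641883 = 402825737
Step 2: 402825737 & 262143 = 172553

172553


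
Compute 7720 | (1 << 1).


7720 | (1 << 1) = 7720 | 2 = 7722

7722


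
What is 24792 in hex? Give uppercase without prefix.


24792 = 60D8 hex

60D8


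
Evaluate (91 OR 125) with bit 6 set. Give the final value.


Step 1: 91 | 125 = 127
Step 2: 127 | (1 << 6) = 127 | 64 = 127

127


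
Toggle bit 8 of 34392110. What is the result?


34392110 ^ (1 << 8) = 34392110 ^ 256 = 34392366

34392366


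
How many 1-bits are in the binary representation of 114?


0b1110010 has 4 set bits

4


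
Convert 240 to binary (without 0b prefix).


240 = 11110000 in binary

11110000


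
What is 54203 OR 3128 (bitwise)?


0b1101001110111011 | 0b110000111000 = 0b1101111110111011 = 57275

57275


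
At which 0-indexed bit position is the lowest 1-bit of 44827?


0b1010111100011011. Lowest set bit at position 0

0


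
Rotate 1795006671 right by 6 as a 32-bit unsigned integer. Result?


Rotate 0b1101010111111011010000011001111 right by 6 (32-bit) = 0b111101101010111111011010000011 = 1034679939

1034679939


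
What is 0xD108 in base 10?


D108 hex = 53512 decimal

53512


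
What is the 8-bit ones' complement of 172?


172 ^ 255 = 83

83


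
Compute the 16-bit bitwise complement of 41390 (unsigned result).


~0b1010000110101110 = 0b101111001010001 = 24145 (16-bit unsigned)

24145


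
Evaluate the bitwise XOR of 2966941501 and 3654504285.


0b10110000110101111110111100111101 ^ 0b11011001110100110100111101011101 = 0b1101001000001001010000001100000 = 1761910880

1761910880


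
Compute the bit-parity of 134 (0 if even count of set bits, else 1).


0b10000110 has 3 ones => parity 1

1


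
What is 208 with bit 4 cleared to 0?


208 & ~(1 << 4) = 192

192


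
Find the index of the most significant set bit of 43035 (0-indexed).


0b1010100000011011. Highest set bit at position 15

15


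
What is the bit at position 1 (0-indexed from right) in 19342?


0b100101110001110, position 1 = 1

1


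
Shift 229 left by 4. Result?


0b11100101 << 4 = 0b111001010000 = 3664

3664


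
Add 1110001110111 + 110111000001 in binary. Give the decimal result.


1110001110111 + 110111000001 = 10101000111000 = 10808

10808


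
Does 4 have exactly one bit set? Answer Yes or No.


0b100. Only one bit set => Yes

Yes


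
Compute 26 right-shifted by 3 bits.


0b11010 >> 3 = 0b11 = 3

3


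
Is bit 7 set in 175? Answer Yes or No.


0b10101111, bit 7 = 1. Yes

Yes


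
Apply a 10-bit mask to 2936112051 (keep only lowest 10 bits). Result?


2936112051 & 1023 = 947

947


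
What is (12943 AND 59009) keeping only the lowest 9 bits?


Step 1: 12943 & 59009 = 8833
Step 2: 8833 & 511 = 129

129


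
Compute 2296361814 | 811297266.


0b10001000110111111011001101010110 | 0b110000010110110110100111110010 = 0b10111000110111111111101111110110 = 3101686774

3101686774


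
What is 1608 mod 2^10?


1608 & 1023 = 584

584


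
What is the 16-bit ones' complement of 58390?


58390 ^ 65535 = 7145

7145


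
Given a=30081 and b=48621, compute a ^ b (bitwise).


30081 ^ 48621 = 51308

51308


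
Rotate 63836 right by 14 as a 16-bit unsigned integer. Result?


Rotate 0b1111100101011100 right by 14 (16-bit) = 0b1110010101110011 = 58739

58739


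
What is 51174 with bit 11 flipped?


51174 ^ (1 << 11) = 51174 ^ 2048 = 53222

53222


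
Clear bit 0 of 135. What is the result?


135 & ~(1 << 0) = 134

134


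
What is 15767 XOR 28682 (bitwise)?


0b11110110010111 ^ 0b111000000001010 = 0b100110110011101 = 19869

19869


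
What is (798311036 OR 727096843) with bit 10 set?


Step 1: 798311036 | 727096843 = 802676351
Step 2: 802676351 | (1 << 10) = 802676351 | 1024 = 802676351

802676351


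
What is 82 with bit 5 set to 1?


82 | (1 << 5) = 82 | 32 = 114

114


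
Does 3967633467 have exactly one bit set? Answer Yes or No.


0b11101100011111010100100000111011. Multiple bits set => No

No


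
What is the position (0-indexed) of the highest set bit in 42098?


0b1010010001110010. Highest set bit at position 15

15


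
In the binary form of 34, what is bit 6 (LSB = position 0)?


0b100010, position 6 = 0

0


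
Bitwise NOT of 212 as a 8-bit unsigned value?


~0b11010100 = 0b101011 = 43 (8-bit unsigned)

43


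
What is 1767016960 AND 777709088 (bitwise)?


0b1101001010100101000101000000000 & 0b101110010110101110011000100000 = 0b101000010100101000001000000000 = 676495872

676495872


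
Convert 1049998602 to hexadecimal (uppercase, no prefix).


1049998602 = 3E95B50A hex

3E95B50A


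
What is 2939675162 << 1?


0b10101111001101111110001000011010 << 1 = 0b101011110011011111100010000110100 = 5879350324

5879350324


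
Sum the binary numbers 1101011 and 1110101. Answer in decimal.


1101011 + 1110101 = 11100000 = 224

224


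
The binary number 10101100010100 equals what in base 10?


10101100010100 in decimal = 11028

11028


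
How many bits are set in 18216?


0b100011100101000 has 6 set bits

6


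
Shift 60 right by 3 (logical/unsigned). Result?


0b111100 >> 3 = 0b111 = 7

7


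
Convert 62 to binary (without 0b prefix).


62 = 111110 in binary

111110


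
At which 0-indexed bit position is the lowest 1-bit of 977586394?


0b111010010001001100100011011010. Lowest set bit at position 1

1


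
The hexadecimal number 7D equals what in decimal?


7D hex = 125 decimal

125


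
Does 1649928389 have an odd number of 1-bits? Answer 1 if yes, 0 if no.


0b1100010010101111110100011000101 has 16 ones => parity 0

0


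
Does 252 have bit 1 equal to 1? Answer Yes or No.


0b11111100, bit 1 = 0. No

No


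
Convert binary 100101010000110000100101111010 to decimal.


100101010000110000100101111010 in decimal = 625150330

625150330


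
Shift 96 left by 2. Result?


0b1100000 << 2 = 0b110000000 = 384

384


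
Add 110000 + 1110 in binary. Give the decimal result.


110000 + 1110 = 111110 = 62

62


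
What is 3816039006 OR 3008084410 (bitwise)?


0b11100011011101000010001001011110 | 0b10110011010010111011100110111010 = 0b11110011011111111011101111111110 = 4085234686

4085234686


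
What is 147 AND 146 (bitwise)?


0b10010011 & 0b10010010 = 0b10010010 = 146

146


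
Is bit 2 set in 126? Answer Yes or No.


0b1111110, bit 2 = 1. Yes

Yes


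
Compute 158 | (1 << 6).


158 | (1 << 6) = 158 | 64 = 222

222


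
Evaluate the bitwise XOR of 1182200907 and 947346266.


0b1000110011101101111010001001011 ^ 0b111000011101110101101101011010 = 0b1111110000000011010111100010001 = 2114039569

2114039569


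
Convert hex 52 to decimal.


52 hex = 82 decimal

82


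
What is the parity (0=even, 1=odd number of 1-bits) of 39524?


0b1001101001100100 has 7 ones => parity 1

1


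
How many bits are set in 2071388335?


0b1111011011101101110000010101111 has 20 set bits

20


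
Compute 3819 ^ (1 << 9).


3819 ^ (1 << 9) = 3819 ^ 512 = 3307

3307


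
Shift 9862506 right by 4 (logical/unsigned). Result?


0b100101100111110101101010 >> 4 = 0b10010110011111010110 = 616406

616406


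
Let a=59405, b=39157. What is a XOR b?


59405 ^ 39157 = 28920

28920


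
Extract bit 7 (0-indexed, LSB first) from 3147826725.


0b10111011101000000000011000100101, position 7 = 0

0


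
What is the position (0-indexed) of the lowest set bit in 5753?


0b1011001111001. Lowest set bit at position 0

0


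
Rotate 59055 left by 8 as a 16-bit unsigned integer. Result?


Rotate 0b1110011010101111 left by 8 (16-bit) = 0b1010111111100110 = 45030

45030


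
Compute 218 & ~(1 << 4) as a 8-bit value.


218 & ~(1 << 4) = 202

202


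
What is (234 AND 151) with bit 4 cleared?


Step 1: 234 & 151 = 130
Step 2: 130 & ~(1 << 4) = 130

130


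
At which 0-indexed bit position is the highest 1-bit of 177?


0b10110001. Highest set bit at position 7

7


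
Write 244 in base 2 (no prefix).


244 = 11110100 in binary

11110100


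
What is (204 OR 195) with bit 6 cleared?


Step 1: 204 | 195 = 207
Step 2: 207 & ~(1 << 6) = 143

143


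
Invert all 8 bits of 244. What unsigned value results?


244 ^ 255 = 11

11


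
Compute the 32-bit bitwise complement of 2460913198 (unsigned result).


~0b10010010101011101000111000101110 = 0b1101101010100010111000111010001 = 1834054097 (32-bit unsigned)

1834054097


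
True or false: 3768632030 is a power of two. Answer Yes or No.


0b11100000101000001100001011011110. Multiple bits set => No

No


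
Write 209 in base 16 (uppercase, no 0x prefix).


209 = D1 hex

D1


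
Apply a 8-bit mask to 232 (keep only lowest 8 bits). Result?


232 & 255 = 232

232


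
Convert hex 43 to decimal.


43 hex = 67 decimal

67


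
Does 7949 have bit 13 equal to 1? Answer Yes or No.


0b1111100001101, bit 13 = 0. No

No


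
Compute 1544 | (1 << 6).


1544 | (1 << 6) = 1544 | 64 = 1608

1608


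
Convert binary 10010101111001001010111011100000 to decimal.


10010101111001001010111011100000 in decimal = 2514792160

2514792160


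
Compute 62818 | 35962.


0b1111010101100010 | 0b1000110001111010 = 0b1111110101111010 = 64890

64890


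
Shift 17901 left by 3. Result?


0b100010111101101 << 3 = 0b100010111101101000 = 143208

143208


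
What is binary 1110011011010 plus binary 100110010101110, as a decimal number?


1110011011010 + 100110010101110 = 110100110001000 = 27016

27016


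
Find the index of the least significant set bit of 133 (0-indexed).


0b10000101. Lowest set bit at position 0

0


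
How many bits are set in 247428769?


0b1110101111110111011010100001 has 18 set bits

18


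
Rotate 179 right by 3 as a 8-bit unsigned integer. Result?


Rotate 0b10110011 right by 3 (8-bit) = 0b1110110 = 118

118


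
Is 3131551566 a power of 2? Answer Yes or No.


0b10111010101001111010111101001110. Multiple bits set => No

No


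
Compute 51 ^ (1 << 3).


51 ^ (1 << 3) = 51 ^ 8 = 59

59


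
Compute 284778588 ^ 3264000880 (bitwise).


0b10000111110010110000001011100 ^ 0b11000010100011001011001101110000 = 0b11010010011101011101001100101100 = 3530937132

3530937132


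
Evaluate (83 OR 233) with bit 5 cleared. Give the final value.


Step 1: 83 | 233 = 251
Step 2: 251 & ~(1 << 5) = 219

219


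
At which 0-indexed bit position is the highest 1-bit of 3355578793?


0b11001000000000100001000110101001. Highest set bit at position 31

31


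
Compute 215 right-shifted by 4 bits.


0b11010111 >> 4 = 0b1101 = 13

13


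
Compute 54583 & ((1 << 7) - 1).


54583 & 127 = 55

55


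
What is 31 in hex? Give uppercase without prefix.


31 = 1F hex

1F


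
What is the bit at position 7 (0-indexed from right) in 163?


0b10100011, position 7 = 1

1


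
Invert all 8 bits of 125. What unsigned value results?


125 ^ 255 = 130

130


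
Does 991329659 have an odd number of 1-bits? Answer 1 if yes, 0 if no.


0b111011000101100111110101111011 has 20 ones => parity 0

0


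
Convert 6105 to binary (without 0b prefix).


6105 = 1011111011001 in binary

1011111011001


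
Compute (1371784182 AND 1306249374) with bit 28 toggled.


Step 1: 1371784182 & 1306249374 = 1103347862
Step 2: 1103347862 ^ (1 << 28) = 1103347862 ^ 268435456 = 1371783318

1371783318


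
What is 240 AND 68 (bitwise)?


0b11110000 & 0b1000100 = 0b1000000 = 64

64


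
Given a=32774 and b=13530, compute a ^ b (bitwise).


32774 ^ 13530 = 46300

46300


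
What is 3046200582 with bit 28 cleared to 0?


3046200582 & ~(1 << 28) = 2777765126

2777765126


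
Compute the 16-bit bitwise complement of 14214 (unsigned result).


~0b11011110000110 = 0b1100100001111001 = 51321 (16-bit unsigned)

51321


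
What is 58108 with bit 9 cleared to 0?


58108 & ~(1 << 9) = 57596

57596


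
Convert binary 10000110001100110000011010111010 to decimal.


10000110001100110000011010111010 in decimal = 2251491002

2251491002


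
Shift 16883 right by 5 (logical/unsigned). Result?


0b100000111110011 >> 5 = 0b1000001111 = 527

527


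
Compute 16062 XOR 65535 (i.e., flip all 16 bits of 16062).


16062 ^ 65535 = 49473

49473


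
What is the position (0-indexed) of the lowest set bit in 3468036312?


0b11001110101101100000100011011000. Lowest set bit at position 3

3


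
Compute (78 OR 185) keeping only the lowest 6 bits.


Step 1: 78 | 185 = 255
Step 2: 255 & 63 = 63

63


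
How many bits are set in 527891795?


0b11111011101101111110101010011 has 21 set bits

21


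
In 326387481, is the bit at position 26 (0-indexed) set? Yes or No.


0b10011011101000100011100011001, bit 26 = 0. No

No


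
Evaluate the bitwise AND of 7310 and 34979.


0b1110010001110 & 0b1000100010100011 = 0b100010000010 = 2178

2178


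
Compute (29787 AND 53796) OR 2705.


Step 1: 29787 & 53796 = 20480
Step 2: 20480 | 2705 = 23185

23185


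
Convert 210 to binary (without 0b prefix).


210 = 11010010 in binary

11010010


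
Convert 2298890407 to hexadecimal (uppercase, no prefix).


2298890407 = 890648A7 hex

890648A7


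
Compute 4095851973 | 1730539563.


0b11110100001000011011110111000101 | 0b1100111001001011111000000101011 = 0b11110111001001011111110111101111 = 4146462191

4146462191


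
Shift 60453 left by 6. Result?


0b1110110000100101 << 6 = 0b1110110000100101000000 = 3868992

3868992


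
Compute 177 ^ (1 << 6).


177 ^ (1 << 6) = 177 ^ 64 = 241

241


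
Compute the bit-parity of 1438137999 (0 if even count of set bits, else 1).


0b1010101101110000011111010001111 has 18 ones => parity 0

0


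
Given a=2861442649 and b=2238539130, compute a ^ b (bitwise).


2861442649 ^ 2238539130 = 803423011

803423011


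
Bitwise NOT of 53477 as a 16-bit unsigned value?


~0b1101000011100101 = 0b10111100011010 = 12058 (16-bit unsigned)

12058


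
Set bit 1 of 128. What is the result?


128 | (1 << 1) = 128 | 2 = 130

130


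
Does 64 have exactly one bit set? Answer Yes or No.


0b1000000. Only one bit set => Yes

Yes


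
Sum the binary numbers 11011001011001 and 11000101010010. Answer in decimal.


11011001011001 + 11000101010010 = 110011110101011 = 26539

26539


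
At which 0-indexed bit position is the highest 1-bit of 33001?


0b1000000011101001. Highest set bit at position 15

15


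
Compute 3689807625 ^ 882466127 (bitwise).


0b11011011111011011111111100001001 ^ 0b110100100110010101110101001111 = 0b11101111011101001010001001000110 = 4017398342

4017398342


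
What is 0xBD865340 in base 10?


BD865340 hex = 3179696960 decimal

3179696960


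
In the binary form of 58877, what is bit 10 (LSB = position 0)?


0b1110010111111101, position 10 = 1

1


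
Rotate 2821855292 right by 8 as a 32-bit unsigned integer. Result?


Rotate 0b10101000001100100001100000111100 right by 8 (32-bit) = 0b111100101010000011001000011000 = 1017655832

1017655832


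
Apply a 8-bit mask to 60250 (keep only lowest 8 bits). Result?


60250 & 255 = 90

90


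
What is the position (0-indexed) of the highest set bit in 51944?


0b1100101011101000. Highest set bit at position 15

15


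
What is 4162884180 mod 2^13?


4162884180 & 8191 = 4692

4692


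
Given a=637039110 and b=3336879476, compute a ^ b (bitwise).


637039110 ^ 3336879476 = 3810316146

3810316146


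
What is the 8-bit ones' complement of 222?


222 ^ 255 = 33

33


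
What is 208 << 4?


0b11010000 << 4 = 0b110100000000 = 3328

3328


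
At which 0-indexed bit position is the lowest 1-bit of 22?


0b10110. Lowest set bit at position 1

1


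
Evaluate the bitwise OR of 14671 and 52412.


0b11100101001111 | 0b1100110010111100 = 0b1111110111111111 = 65023

65023


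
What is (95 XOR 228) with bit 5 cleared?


Step 1: 95 ^ 228 = 187
Step 2: 187 & ~(1 << 5) = 155

155


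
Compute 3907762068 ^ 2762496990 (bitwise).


0b11101000111010111011011110010100 ^ 0b10100100101010000101101111011110 = 0b1001100010000111110110001001010 = 1279519818

1279519818


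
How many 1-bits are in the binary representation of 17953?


0b100011000100001 has 5 set bits

5


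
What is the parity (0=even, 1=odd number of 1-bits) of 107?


0b1101011 has 5 ones => parity 1

1


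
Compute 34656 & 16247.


0b1000011101100000 & 0b11111101110111 = 0b11101100000 = 1888

1888


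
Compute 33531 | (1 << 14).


33531 | (1 << 14) = 33531 | 16384 = 49915

49915


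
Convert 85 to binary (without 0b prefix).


85 = 1010101 in binary

1010101


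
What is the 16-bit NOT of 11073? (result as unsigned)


~0b10101101000001 = 0b1101010010111110 = 54462 (16-bit unsigned)

54462


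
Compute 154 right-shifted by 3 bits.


0b10011010 >> 3 = 0b10011 = 19

19


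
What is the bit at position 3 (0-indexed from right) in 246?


0b11110110, position 3 = 0

0


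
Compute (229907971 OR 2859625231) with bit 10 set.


Step 1: 229907971 | 2859625231 = 2952167183
Step 2: 2952167183 | (1 << 10) = 2952167183 | 1024 = 2952167183

2952167183


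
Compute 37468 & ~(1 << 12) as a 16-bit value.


37468 & ~(1 << 12) = 33372

33372


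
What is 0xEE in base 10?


EE hex = 238 decimal

238


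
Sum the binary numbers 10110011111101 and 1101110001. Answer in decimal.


10110011111101 + 1101110001 = 11000001101110 = 12398

12398


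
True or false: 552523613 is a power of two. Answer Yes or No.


0b100000111011101101011101011101. Multiple bits set => No

No


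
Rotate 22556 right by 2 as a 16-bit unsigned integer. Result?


Rotate 0b101100000011100 right by 2 (16-bit) = 0b1011000000111 = 5639

5639


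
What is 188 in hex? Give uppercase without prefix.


188 = BC hex

BC


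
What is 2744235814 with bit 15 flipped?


2744235814 ^ (1 << 15) = 2744235814 ^ 32768 = 2744203046

2744203046


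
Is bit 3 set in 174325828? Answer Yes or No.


0b1010011001000000000001000100, bit 3 = 0. No

No


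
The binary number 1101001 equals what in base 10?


1101001 in decimal = 105

105


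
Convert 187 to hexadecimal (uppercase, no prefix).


187 = BB hex

BB


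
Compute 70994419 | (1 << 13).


70994419 | (1 << 13) = 70994419 | 8192 = 71002611

71002611


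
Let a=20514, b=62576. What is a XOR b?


20514 ^ 62576 = 42066

42066


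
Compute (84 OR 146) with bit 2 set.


Step 1: 84 | 146 = 214
Step 2: 214 | (1 << 2) = 214 | 4 = 214

214


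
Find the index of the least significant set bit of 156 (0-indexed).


0b10011100. Lowest set bit at position 2

2


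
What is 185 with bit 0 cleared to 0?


185 & ~(1 << 0) = 184

184


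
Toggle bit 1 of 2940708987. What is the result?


2940708987 ^ (1 << 1) = 2940708987 ^ 2 = 2940708985

2940708985


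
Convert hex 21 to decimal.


21 hex = 33 decimal

33


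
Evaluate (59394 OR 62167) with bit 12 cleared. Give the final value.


Step 1: 59394 | 62167 = 64215
Step 2: 64215 & ~(1 << 12) = 60119

60119


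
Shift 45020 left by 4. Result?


0b1010111111011100 << 4 = 0b10101111110111000000 = 720320

720320


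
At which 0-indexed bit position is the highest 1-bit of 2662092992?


0b10011110101011000101000011000000. Highest set bit at position 31

31


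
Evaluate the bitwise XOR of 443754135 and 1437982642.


0b11010011100110010011010010111 ^ 0b1010101101101011101111110110010 = 0b1001111110001101111100100100101 = 1338439973

1338439973


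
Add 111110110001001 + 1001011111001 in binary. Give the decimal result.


111110110001001 + 1001011111001 = 1001000010000010 = 36994

36994


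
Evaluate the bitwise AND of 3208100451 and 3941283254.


0b10111111001101111011101001100011 & 0b11101010111010110011010110110110 = 0b10101010001000110011000000100010 = 2854432802

2854432802


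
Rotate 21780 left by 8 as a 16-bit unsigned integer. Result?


Rotate 0b101010100010100 left by 8 (16-bit) = 0b1010001010101 = 5205

5205


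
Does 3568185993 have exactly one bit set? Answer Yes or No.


0b11010100101011100011001010001001. Multiple bits set => No

No


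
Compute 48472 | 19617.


0b1011110101011000 | 0b100110010100001 = 0b1111110111111001 = 65017

65017


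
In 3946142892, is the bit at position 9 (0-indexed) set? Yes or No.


0b11101011001101010101110010101100, bit 9 = 0. No

No


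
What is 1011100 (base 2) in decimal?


1011100 in decimal = 92

92


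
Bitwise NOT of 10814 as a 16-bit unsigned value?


~0b10101000111110 = 0b1101010111000001 = 54721 (16-bit unsigned)

54721


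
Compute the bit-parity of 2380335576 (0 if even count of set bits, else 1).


0b10001101111000010000100111011000 has 14 ones => parity 0

0


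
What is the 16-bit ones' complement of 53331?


53331 ^ 65535 = 12204

12204


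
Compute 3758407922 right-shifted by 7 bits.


0b11100000000001001100000011110010 >> 7 = 0b1110000000000100110000001 = 29362561

29362561


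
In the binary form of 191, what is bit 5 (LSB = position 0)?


0b10111111, position 5 = 1

1


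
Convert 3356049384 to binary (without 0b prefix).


3356049384 = 11001000000010010011111111101000 in binary

11001000000010010011111111101000


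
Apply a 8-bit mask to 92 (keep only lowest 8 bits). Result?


92 & 255 = 92

92


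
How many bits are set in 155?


0b10011011 has 5 set bits

5


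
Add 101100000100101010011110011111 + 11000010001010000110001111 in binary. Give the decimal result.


101100000100101010011110011111 + 11000010001010000110001111 = 101111000110110100100100101110 = 790317358

790317358


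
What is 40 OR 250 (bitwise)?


0b101000 | 0b11111010 = 0b11111010 = 250

250


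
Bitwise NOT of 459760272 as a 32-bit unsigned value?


~0b11011011001110110001010010000 = 0b11100100100110001001110101101111 = 3835207023 (32-bit unsigned)

3835207023


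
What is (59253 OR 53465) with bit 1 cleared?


Step 1: 59253 | 53465 = 63485
Step 2: 63485 & ~(1 << 1) = 63485

63485


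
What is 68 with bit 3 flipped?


68 ^ (1 << 3) = 68 ^ 8 = 76

76


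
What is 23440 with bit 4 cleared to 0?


23440 & ~(1 << 4) = 23424

23424


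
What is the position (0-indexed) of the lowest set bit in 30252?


0b111011000101100. Lowest set bit at position 2

2


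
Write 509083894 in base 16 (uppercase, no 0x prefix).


509083894 = 1E5800F6 hex

1E5800F6


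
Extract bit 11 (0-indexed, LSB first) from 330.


0b101001010, position 11 = 0

0


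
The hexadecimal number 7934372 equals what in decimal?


7934372 hex = 127091570 decimal

127091570


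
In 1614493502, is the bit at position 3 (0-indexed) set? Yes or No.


0b1100000001110110011011100111110, bit 3 = 1. Yes

Yes


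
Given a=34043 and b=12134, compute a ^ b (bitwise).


34043 ^ 12134 = 43933

43933


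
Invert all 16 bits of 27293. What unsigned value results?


27293 ^ 65535 = 38242

38242


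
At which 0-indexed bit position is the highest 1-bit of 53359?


0b1101000001101111. Highest set bit at position 15

15


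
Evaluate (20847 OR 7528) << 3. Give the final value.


Step 1: 20847 | 7528 = 23919
Step 2: 23919 << 3 = 191352

191352


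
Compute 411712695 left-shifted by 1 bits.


0b11000100010100011110010110111 << 1 = 0b110001000101000111100101101110 = 823425390

823425390


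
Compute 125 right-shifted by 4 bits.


0b1111101 >> 4 = 0b111 = 7

7


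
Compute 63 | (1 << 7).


63 | (1 << 7) = 63 | 128 = 191

191


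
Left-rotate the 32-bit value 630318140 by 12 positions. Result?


Rotate 0b100101100100011110010000111100 left by 12 (32-bit) = 0b11110010000111100001001011001 = 507757145

507757145


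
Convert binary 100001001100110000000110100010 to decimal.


100001001100110000000110100010 in decimal = 556990882

556990882


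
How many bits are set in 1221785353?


0b1001000110100101111011100001001 has 15 set bits

15


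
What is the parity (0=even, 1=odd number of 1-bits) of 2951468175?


0b10101111111010111101010010001111 has 21 ones => parity 1

1


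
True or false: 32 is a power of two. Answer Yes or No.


0b100000. Only one bit set => Yes

Yes


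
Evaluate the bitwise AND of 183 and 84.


0b10110111 & 0b1010100 = 0b10100 = 20

20


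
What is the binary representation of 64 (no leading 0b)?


64 = 1000000 in binary

1000000


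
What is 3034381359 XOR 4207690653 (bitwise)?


0b10110100110111001111110000101111 ^ 0b11111010110011000100001110011101 = 0b1001110000100001011111110110010 = 1309720498

1309720498


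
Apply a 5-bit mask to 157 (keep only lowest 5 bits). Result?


157 & 31 = 29

29


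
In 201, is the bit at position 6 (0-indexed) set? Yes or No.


0b11001001, bit 6 = 1. Yes

Yes


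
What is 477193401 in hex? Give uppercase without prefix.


477193401 = 1C7164B9 hex

1C7164B9


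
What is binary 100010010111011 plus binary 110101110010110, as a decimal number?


100010010111011 + 110101110010110 = 1011000001010001 = 45137

45137


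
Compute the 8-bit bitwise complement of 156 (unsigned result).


~0b10011100 = 0b1100011 = 99 (8-bit unsigned)

99


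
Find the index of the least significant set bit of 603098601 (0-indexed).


0b100011111100101000110111101001. Lowest set bit at position 0

0


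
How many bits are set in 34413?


0b1000011001101101 has 8 set bits

8


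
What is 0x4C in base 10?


4C hex = 76 decimal

76


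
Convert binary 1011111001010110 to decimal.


1011111001010110 in decimal = 48726

48726


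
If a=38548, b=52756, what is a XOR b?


38548 ^ 52756 = 22656

22656


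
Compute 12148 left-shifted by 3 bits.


0b10111101110100 << 3 = 0b10111101110100000 = 97184

97184


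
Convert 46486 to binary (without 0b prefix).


46486 = 1011010110010110 in binary

1011010110010110


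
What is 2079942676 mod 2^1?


2079942676 & 1 = 0

0


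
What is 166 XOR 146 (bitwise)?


0b10100110 ^ 0b10010010 = 0b110100 = 52

52


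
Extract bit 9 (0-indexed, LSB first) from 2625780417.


0b10011100100000100011101011000001, position 9 = 1

1


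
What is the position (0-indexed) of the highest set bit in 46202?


0b1011010001111010. Highest set bit at position 15

15


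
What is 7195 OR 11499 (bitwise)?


0b1110000011011 | 0b10110011101011 = 0b11110011111011 = 15611

15611


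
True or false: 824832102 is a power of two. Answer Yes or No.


0b110001001010011111000001100110. Multiple bits set => No

No


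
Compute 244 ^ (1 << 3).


244 ^ (1 << 3) = 244 ^ 8 = 252

252


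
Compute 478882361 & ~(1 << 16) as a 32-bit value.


478882361 & ~(1 << 16) = 478816825

478816825


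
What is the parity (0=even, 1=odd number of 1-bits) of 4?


0b100 has 1 ones => parity 1

1


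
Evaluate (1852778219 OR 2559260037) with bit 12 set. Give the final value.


Step 1: 1852778219 | 2559260037 = 4277090287
Step 2: 4277090287 | (1 << 12) = 4277090287 | 4096 = 4277090287

4277090287


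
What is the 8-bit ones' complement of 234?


234 ^ 255 = 21

21


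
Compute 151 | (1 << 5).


151 | (1 << 5) = 151 | 32 = 183

183


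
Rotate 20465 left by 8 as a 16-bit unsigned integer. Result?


Rotate 0b100111111110001 left by 8 (16-bit) = 0b1111000101001111 = 61775

61775


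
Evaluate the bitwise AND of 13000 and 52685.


0b11001011001000 & 0b1100110111001101 = 0b11001000 = 200

200


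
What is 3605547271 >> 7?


0b11010110111010000100100100000111 >> 7 = 0b1101011011101000010010010 = 28168338

28168338


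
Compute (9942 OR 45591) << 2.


Step 1: 9942 | 45591 = 46807
Step 2: 46807 << 2 = 187228

187228


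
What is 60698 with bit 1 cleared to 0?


60698 & ~(1 << 1) = 60696

60696


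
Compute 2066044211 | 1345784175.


0b1111011001001010101010100110011 | 0b1010000001101110000100101101111 = 0b1111011001101110101110101111111 = 2067225983

2067225983


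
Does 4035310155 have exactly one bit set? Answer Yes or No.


0b11110000100001011111001001001011. Multiple bits set => No

No


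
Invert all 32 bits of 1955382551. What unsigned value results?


1955382551 ^ 4294967295 = 2339584744

2339584744


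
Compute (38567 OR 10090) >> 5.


Step 1: 38567 | 10090 = 47087
Step 2: 47087 >> 5 = 1471

1471


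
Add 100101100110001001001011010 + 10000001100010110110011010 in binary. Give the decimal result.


100101100110001001001011010 + 10000001100010110110011010 = 110101110010011111111110100 = 112803828

112803828


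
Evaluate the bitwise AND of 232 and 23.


0b11101000 & 0b10111 = 0b0 = 0

0


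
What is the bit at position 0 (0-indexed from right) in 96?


0b1100000, position 0 = 0

0


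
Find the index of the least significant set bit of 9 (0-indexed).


0b1001. Lowest set bit at position 0

0
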